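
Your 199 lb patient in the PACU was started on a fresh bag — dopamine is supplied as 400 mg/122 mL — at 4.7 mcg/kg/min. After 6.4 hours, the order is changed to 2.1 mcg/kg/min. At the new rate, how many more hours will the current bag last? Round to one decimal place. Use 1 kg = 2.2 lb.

Initial rate:
Weight = 199 lb ÷ 2.2 lb/kg = 90.45455 kg
Dose = 4.7 mcg/kg/min × 90.45455 kg = 425.1364 mcg/min
425.1364 mcg/min × 60 min/hr = 25508.18 mcg/hr
Concentration = 400 mg ÷ 122 mL = 3.278689 mg/mL = 3278.689 mcg/mL
Rate = 25508.18 mcg/hr ÷ 3278.689 mcg/mL = 7.779995 mL/hr
Volume infused so far = 7.779995 mL/hr × 6.4 hr = 49.79197 mL
Volume remaining = 122 − 49.79197 = 72.20803 mL
New rate:
Dose = 2.1 mcg/kg/min × 90.45455 kg = 189.9545 mcg/min
189.9545 mcg/min × 60 min/hr = 11397.27 mcg/hr
Rate = 11397.27 mcg/hr ÷ 3278.689 mcg/mL = 3.476168 mL/hr
Time remaining = 72.20803 mL ÷ 3.476168 mL/hr = 20.77231 hr

20.8 hours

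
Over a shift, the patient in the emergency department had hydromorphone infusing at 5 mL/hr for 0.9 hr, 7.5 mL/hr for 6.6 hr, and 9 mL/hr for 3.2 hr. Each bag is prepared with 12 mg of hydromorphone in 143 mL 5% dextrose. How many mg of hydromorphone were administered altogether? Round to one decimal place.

6.9 mg

Concentration = 12 mg ÷ 143 mL = 0.08391608 mg/mL
Stage 1: 5 mL/hr × 0.9 hr = 4.5 mL → 4.5 mL × 0.08391608 mg/mL = 0.3776224 mg
Stage 2: 7.5 mL/hr × 6.6 hr = 49.5 mL → 49.5 mL × 0.08391608 mg/mL = 4.153846 mg
Stage 3: 9 mL/hr × 3.2 hr = 28.8 mL → 28.8 mL × 0.08391608 mg/mL = 2.416783 mg
Total = 0.3776224 + 4.153846 + 2.416783 = 6.948252 mg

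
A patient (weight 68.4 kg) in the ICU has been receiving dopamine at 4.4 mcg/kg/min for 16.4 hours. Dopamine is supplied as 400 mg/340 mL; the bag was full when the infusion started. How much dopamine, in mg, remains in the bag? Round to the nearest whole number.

Dose = 4.4 mcg/kg/min × 68.4 kg = 300.96 mcg/min
300.96 mcg/min × 60 min/hr = 18057.6 mcg/hr
Concentration = 400 mg ÷ 340 mL = 1.176471 mg/mL = 1176.471 mcg/mL
Rate = 18057.6 mcg/hr ÷ 1176.471 mcg/mL = 15.34896 mL/hr
Volume infused = 15.34896 mL/hr × 16.4 hr = 251.7229 mL
Volume remaining = 340 − 251.7229 = 88.27706 mL
Drug remaining = 88.27706 mL × 1176.471 mcg/mL = 103855.4 mcg = 103.8554 mg

104 mg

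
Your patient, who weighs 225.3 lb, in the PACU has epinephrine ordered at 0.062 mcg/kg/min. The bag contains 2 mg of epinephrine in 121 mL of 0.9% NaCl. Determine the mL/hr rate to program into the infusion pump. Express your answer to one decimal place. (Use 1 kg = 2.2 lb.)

Weight = 225.3 lb ÷ 2.2 lb/kg = 102.4091 kg
Dose = 0.062 mcg/kg/min × 102.4091 kg = 6.349364 mcg/min
6.349364 mcg/min × 60 min/hr = 380.9618 mcg/hr
Concentration = 2 mg ÷ 121 mL = 0.01652893 mg/mL = 16.52893 mcg/mL
Rate = 380.9618 mcg/hr ÷ 16.52893 mcg/mL = 23.04819 mL/hr

23.0 mL/hr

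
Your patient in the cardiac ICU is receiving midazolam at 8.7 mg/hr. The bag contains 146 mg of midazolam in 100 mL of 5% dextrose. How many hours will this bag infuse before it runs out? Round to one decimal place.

16.8 hours

Concentration = 146 mg ÷ 100 mL = 1.46 mg/mL
Rate = 8.7 mg/hr ÷ 1.46 mg/mL = 5.958904 mL/hr
Duration = 100 mL ÷ 5.958904 mL/hr = 16.78161 hr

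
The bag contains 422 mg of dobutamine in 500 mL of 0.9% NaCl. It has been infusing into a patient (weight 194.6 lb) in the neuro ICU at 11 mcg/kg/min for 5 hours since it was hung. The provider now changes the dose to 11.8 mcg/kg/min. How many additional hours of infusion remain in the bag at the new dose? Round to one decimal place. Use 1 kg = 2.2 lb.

Initial rate:
Weight = 194.6 lb ÷ 2.2 lb/kg = 88.45455 kg
Dose = 11 mcg/kg/min × 88.45455 kg = 973 mcg/min
973 mcg/min × 60 min/hr = 58380 mcg/hr
Concentration = 422 mg ÷ 500 mL = 0.844 mg/mL = 844 mcg/mL
Rate = 58380 mcg/hr ÷ 844 mcg/mL = 69.17062 mL/hr
Volume infused so far = 69.17062 mL/hr × 5 hr = 345.8531 mL
Volume remaining = 500 − 345.8531 = 154.1469 mL
New rate:
Dose = 11.8 mcg/kg/min × 88.45455 kg = 1043.764 mcg/min
1043.764 mcg/min × 60 min/hr = 62625.82 mcg/hr
Rate = 62625.82 mcg/hr ÷ 844 mcg/mL = 74.20121 mL/hr
Time remaining = 154.1469 mL ÷ 74.20121 mL/hr = 2.077418 hr

2.1 hours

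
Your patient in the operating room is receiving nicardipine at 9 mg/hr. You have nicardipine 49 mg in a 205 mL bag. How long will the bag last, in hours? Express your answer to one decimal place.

5.4 hours

Concentration = 49 mg ÷ 205 mL = 0.2390244 mg/mL
Rate = 9 mg/hr ÷ 0.2390244 mg/mL = 37.65306 mL/hr
Duration = 205 mL ÷ 37.65306 mL/hr = 5.444444 hr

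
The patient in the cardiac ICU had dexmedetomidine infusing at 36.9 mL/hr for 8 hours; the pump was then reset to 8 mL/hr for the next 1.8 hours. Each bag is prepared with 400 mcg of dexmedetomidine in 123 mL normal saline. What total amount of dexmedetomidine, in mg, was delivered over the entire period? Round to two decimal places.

1.01 mg

Concentration = 400 mcg ÷ 123 mL = 3.252033 mcg/mL
Stage 1: 36.9 mL/hr × 8 hr = 295.2 mL → 295.2 mL × 3.252033 mcg/mL = 960 mcg
Stage 2: 8 mL/hr × 1.8 hr = 14.4 mL → 14.4 mL × 3.252033 mcg/mL = 46.82927 mcg
Total = 960 + 46.82927 = 1006.829 mcg = 1.006829 mg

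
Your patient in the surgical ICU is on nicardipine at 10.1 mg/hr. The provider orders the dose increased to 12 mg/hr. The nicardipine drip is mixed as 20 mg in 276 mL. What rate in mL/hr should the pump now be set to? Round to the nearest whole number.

166 mL/hr

Concentration = 20 mg ÷ 276 mL = 0.07246377 mg/mL
Rate = 12 mg/hr ÷ 0.07246377 mg/mL = 165.6 mL/hr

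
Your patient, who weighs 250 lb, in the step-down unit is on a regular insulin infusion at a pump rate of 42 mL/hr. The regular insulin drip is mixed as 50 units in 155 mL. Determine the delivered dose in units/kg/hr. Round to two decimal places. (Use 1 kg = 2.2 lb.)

0.12 units/kg/hr

Weight = 250 lb ÷ 2.2 lb/kg = 113.6364 kg
Concentration = 50 units ÷ 155 mL = 0.3225806 units/mL
Drug rate = 42 mL/hr × 0.3225806 units/mL = 13.54839 units/hr
13.54839 units/hr ÷ 113.6364 kg = 0.1192258 units/kg/hr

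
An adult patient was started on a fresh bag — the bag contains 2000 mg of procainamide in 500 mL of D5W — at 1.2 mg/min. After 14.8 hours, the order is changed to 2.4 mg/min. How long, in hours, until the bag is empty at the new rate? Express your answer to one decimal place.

Initial rate:
1.2 mg/min × 60 min/hr = 72 mg/hr
Concentration = 2000 mg ÷ 500 mL = 4 mg/mL
Rate = 72 mg/hr ÷ 4 mg/mL = 18 mL/hr
Volume infused so far = 18 mL/hr × 14.8 hr = 266.4 mL
Volume remaining = 500 − 266.4 = 233.6 mL
New rate:
2.4 mg/min × 60 min/hr = 144 mg/hr
Rate = 144 mg/hr ÷ 4 mg/mL = 36 mL/hr
Time remaining = 233.6 mL ÷ 36 mL/hr = 6.488889 hr

6.5 hours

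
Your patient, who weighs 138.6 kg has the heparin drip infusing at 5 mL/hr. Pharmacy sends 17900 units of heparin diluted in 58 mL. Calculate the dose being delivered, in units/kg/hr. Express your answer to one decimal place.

11.1 units/kg/hr

Concentration = 17900 units ÷ 58 mL = 308.6207 units/mL
Drug rate = 5 mL/hr × 308.6207 units/mL = 1543.103 units/hr
1543.103 units/hr ÷ 138.6 kg = 11.1335 units/kg/hr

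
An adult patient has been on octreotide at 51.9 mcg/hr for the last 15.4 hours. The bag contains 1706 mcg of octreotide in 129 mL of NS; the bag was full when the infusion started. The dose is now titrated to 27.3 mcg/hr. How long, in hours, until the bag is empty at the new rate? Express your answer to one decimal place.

33.2 hours

Initial rate:
Concentration = 1706 mcg ÷ 129 mL = 13.22481 mcg/mL
Rate = 51.9 mcg/hr ÷ 13.22481 mcg/mL = 3.924443 mL/hr
Volume infused so far = 3.924443 mL/hr × 15.4 hr = 60.43642 mL
Volume remaining = 129 − 60.43642 = 68.56358 mL
New rate:
Rate = 27.3 mcg/hr ÷ 13.22481 mcg/mL = 2.064302 mL/hr
Time remaining = 68.56358 mL ÷ 2.064302 mL/hr = 33.21392 hr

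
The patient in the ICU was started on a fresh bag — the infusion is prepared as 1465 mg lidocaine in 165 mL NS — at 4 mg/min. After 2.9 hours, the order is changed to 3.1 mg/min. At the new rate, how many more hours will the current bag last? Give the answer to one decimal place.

Initial rate:
4 mg/min × 60 min/hr = 240 mg/hr
Concentration = 1465 mg ÷ 165 mL = 8.878788 mg/mL
Rate = 240 mg/hr ÷ 8.878788 mg/mL = 27.03072 mL/hr
Volume infused so far = 27.03072 mL/hr × 2.9 hr = 78.38908 mL
Volume remaining = 165 − 78.38908 = 86.61092 mL
New rate:
3.1 mg/min × 60 min/hr = 186 mg/hr
Rate = 186 mg/hr ÷ 8.878788 mg/mL = 20.94881 mL/hr
Time remaining = 86.61092 mL ÷ 20.94881 mL/hr = 4.134409 hr

4.1 hours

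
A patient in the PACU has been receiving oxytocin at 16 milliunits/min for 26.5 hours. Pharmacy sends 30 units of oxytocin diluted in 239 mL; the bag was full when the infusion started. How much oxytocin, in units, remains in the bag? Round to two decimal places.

4.56 units

16 milliunits/min × 60 min/hr = 960 milliunits/hr
Concentration = 30 units ÷ 239 mL = 0.125523 units/mL = 125.523 milliunits/mL
Rate = 960 milliunits/hr ÷ 125.523 milliunits/mL = 7.648 mL/hr
Volume infused = 7.648 mL/hr × 26.5 hr = 202.672 mL
Volume remaining = 239 − 202.672 = 36.328 mL
Drug remaining = 36.328 mL × 125.523 milliunits/mL = 4560 milliunits = 4.56 units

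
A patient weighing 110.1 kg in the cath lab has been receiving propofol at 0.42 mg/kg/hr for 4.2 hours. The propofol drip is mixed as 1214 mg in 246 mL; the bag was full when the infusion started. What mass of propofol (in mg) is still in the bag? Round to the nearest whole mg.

Dose = 0.42 mg/kg/hr × 110.1 kg = 46.242 mg/hr
Concentration = 1214 mg ÷ 246 mL = 4.934959 mg/mL
Rate = 46.242 mg/hr ÷ 4.934959 mg/mL = 9.37029 mL/hr
Volume infused = 9.37029 mL/hr × 4.2 hr = 39.35522 mL
Volume remaining = 246 − 39.35522 = 206.6448 mL
Drug remaining = 206.6448 mL × 4.934959 mg/mL = 1019.784 mg

1020 mg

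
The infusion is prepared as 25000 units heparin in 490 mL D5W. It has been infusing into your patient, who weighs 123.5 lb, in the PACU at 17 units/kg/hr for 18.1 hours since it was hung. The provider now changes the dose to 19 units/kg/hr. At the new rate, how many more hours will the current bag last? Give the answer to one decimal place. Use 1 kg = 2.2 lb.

Initial rate:
Weight = 123.5 lb ÷ 2.2 lb/kg = 56.13636 kg
Dose = 17 units/kg/hr × 56.13636 kg = 954.3182 units/hr
Concentration = 25000 units ÷ 490 mL = 51.02041 units/mL
Rate = 954.3182 units/hr ÷ 51.02041 units/mL = 18.70464 mL/hr
Volume infused so far = 18.70464 mL/hr × 18.1 hr = 338.5539 mL
Volume remaining = 490 − 338.5539 = 151.4461 mL
New rate:
Dose = 19 units/kg/hr × 56.13636 kg = 1066.591 units/hr
Rate = 1066.591 units/hr ÷ 51.02041 units/mL = 20.90518 mL/hr
Time remaining = 151.4461 mL ÷ 20.90518 mL/hr = 7.244428 hr

7.2 hours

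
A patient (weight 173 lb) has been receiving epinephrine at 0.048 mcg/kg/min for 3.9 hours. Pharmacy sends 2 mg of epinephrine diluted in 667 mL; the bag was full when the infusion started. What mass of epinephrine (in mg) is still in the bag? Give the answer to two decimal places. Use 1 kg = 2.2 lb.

1.12 mg

Weight = 173 lb ÷ 2.2 lb/kg = 78.63636 kg
Dose = 0.048 mcg/kg/min × 78.63636 kg = 3.774545 mcg/min
3.774545 mcg/min × 60 min/hr = 226.4727 mcg/hr
Concentration = 2 mg ÷ 667 mL = 0.002998501 mg/mL = 2.998501 mcg/mL
Rate = 226.4727 mcg/hr ÷ 2.998501 mcg/mL = 75.52865 mL/hr
Volume infused = 75.52865 mL/hr × 3.9 hr = 294.5618 mL
Volume remaining = 667 − 294.5618 = 372.4382 mL
Drug remaining = 372.4382 mL × 2.998501 mcg/mL = 1116.756 mcg = 1.116756 mg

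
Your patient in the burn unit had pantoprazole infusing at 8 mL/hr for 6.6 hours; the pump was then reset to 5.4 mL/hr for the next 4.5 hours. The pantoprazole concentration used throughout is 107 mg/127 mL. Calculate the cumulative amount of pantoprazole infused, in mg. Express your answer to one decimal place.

Concentration = 107 mg ÷ 127 mL = 0.8425197 mg/mL
Stage 1: 8 mL/hr × 6.6 hr = 52.8 mL → 52.8 mL × 0.8425197 mg/mL = 44.48504 mg
Stage 2: 5.4 mL/hr × 4.5 hr = 24.3 mL → 24.3 mL × 0.8425197 mg/mL = 20.47323 mg
Total = 44.48504 + 20.47323 = 64.95827 mg

65.0 mg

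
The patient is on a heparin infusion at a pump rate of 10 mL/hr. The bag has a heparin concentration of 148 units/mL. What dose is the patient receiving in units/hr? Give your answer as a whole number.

Drug rate = 10 mL/hr × 148 units/mL = 1480 units/hr

1480 units/hr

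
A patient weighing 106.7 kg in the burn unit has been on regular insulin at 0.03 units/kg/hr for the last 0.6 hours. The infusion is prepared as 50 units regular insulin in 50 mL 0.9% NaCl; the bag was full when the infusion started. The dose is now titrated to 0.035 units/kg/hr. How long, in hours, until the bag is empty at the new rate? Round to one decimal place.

Initial rate:
Dose = 0.03 units/kg/hr × 106.7 kg = 3.201 units/hr
Concentration = 50 units ÷ 50 mL = 1 units/mL
Rate = 3.201 units/hr ÷ 1 units/mL = 3.201 mL/hr
Volume infused so far = 3.201 mL/hr × 0.6 hr = 1.9206 mL
Volume remaining = 50 − 1.9206 = 48.0794 mL
New rate:
Dose = 0.035 units/kg/hr × 106.7 kg = 3.7345 units/hr
Rate = 3.7345 units/hr ÷ 1 units/mL = 3.7345 mL/hr
Time remaining = 48.0794 mL ÷ 3.7345 mL/hr = 12.87439 hr

12.9 hours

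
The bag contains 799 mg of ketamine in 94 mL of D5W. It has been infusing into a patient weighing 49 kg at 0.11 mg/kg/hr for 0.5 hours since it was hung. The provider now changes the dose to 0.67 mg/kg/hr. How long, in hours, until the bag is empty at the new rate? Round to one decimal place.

24.3 hours

Initial rate:
Dose = 0.11 mg/kg/hr × 49 kg = 5.39 mg/hr
Concentration = 799 mg ÷ 94 mL = 8.5 mg/mL
Rate = 5.39 mg/hr ÷ 8.5 mg/mL = 0.6341176 mL/hr
Volume infused so far = 0.6341176 mL/hr × 0.5 hr = 0.3170588 mL
Volume remaining = 94 − 0.3170588 = 93.68294 mL
New rate:
Dose = 0.67 mg/kg/hr × 49 kg = 32.83 mg/hr
Rate = 32.83 mg/hr ÷ 8.5 mg/mL = 3.862353 mL/hr
Time remaining = 93.68294 mL ÷ 3.862353 mL/hr = 24.25541 hr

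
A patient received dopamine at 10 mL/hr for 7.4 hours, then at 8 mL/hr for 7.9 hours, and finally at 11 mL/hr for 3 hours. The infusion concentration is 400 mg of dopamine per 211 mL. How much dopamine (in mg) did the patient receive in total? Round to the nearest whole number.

323 mg

Concentration = 400 mg ÷ 211 mL = 1.895735 mg/mL
Stage 1: 10 mL/hr × 7.4 hr = 74 mL → 74 mL × 1.895735 mg/mL = 140.2844 mg
Stage 2: 8 mL/hr × 7.9 hr = 63.2 mL → 63.2 mL × 1.895735 mg/mL = 119.8104 mg
Stage 3: 11 mL/hr × 3 hr = 33 mL → 33 mL × 1.895735 mg/mL = 62.55924 mg
Total = 140.2844 + 119.8104 + 62.55924 = 322.654 mg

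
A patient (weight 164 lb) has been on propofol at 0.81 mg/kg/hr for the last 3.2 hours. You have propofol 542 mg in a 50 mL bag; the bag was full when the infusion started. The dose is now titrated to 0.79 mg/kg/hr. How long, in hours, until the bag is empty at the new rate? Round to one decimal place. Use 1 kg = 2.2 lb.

Initial rate:
Weight = 164 lb ÷ 2.2 lb/kg = 74.54545 kg
Dose = 0.81 mg/kg/hr × 74.54545 kg = 60.38182 mg/hr
Concentration = 542 mg ÷ 50 mL = 10.84 mg/mL
Rate = 60.38182 mg/hr ÷ 10.84 mg/mL = 5.570278 mL/hr
Volume infused so far = 5.570278 mL/hr × 3.2 hr = 17.82489 mL
Volume remaining = 50 − 17.82489 = 32.17511 mL
New rate:
Dose = 0.79 mg/kg/hr × 74.54545 kg = 58.89091 mg/hr
Rate = 58.89091 mg/hr ÷ 10.84 mg/mL = 5.432741 mL/hr
Time remaining = 32.17511 mL ÷ 5.432741 mL/hr = 5.922445 hr

5.9 hours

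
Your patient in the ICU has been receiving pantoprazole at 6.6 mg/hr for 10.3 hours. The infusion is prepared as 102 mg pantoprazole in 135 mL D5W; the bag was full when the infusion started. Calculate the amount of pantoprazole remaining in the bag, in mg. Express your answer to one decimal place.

Concentration = 102 mg ÷ 135 mL = 0.7555556 mg/mL
Rate = 6.6 mg/hr ÷ 0.7555556 mg/mL = 8.735294 mL/hr
Volume infused = 8.735294 mL/hr × 10.3 hr = 89.97353 mL
Volume remaining = 135 − 89.97353 = 45.02647 mL
Drug remaining = 45.02647 mL × 0.7555556 mg/mL = 34.02 mg

34.0 mg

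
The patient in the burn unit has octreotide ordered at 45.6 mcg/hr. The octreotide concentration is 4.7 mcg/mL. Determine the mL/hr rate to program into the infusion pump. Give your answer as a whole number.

10 mL/hr

Rate = 45.6 mcg/hr ÷ 4.7 mcg/mL = 9.702128 mL/hr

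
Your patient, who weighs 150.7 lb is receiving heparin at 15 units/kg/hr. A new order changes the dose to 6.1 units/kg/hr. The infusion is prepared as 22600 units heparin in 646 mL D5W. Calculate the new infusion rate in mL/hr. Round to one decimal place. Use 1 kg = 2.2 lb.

11.9 mL/hr

Weight = 150.7 lb ÷ 2.2 lb/kg = 68.5 kg
Dose = 6.1 units/kg/hr × 68.5 kg = 417.85 units/hr
Concentration = 22600 units ÷ 646 mL = 34.98452 units/mL
Rate = 417.85 units/hr ÷ 34.98452 units/mL = 11.94385 mL/hr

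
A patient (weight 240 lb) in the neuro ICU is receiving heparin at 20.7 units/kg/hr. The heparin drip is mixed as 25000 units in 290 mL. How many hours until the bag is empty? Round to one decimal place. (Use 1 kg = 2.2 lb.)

Weight = 240 lb ÷ 2.2 lb/kg = 109.0909 kg
Dose = 20.7 units/kg/hr × 109.0909 kg = 2258.182 units/hr
Concentration = 25000 units ÷ 290 mL = 86.2069 units/mL
Rate = 2258.182 units/hr ÷ 86.2069 units/mL = 26.19491 mL/hr
Duration = 290 mL ÷ 26.19491 mL/hr = 11.07085 hr

11.1 hours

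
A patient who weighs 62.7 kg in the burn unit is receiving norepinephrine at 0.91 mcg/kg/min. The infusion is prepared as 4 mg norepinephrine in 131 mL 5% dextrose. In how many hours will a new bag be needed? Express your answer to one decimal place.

Dose = 0.91 mcg/kg/min × 62.7 kg = 57.057 mcg/min
57.057 mcg/min × 60 min/hr = 3423.42 mcg/hr
Concentration = 4 mg ÷ 131 mL = 0.03053435 mg/mL = 30.53435 mcg/mL
Rate = 3423.42 mcg/hr ÷ 30.53435 mcg/mL = 112.117 mL/hr
Duration = 131 mL ÷ 112.117 mL/hr = 1.168422 hr

1.2 hours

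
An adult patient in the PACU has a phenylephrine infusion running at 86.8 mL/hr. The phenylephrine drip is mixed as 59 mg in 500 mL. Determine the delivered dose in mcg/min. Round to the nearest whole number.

171 mcg/min

Concentration = 59 mg ÷ 500 mL = 0.118 mg/mL = 118 mcg/mL
Drug rate = 86.8 mL/hr × 118 mcg/mL = 10242.4 mcg/hr
10242.4 mcg/hr ÷ 60 min/hr = 170.7067 mcg/min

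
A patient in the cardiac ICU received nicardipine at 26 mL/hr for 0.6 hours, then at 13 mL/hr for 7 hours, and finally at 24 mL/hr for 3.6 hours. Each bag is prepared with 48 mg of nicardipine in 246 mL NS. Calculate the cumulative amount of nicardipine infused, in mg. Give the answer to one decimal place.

37.7 mg

Concentration = 48 mg ÷ 246 mL = 0.195122 mg/mL
Stage 1: 26 mL/hr × 0.6 hr = 15.6 mL → 15.6 mL × 0.195122 mg/mL = 3.043902 mg
Stage 2: 13 mL/hr × 7 hr = 91 mL → 91 mL × 0.195122 mg/mL = 17.7561 mg
Stage 3: 24 mL/hr × 3.6 hr = 86.4 mL → 86.4 mL × 0.195122 mg/mL = 16.85854 mg
Total = 3.043902 + 17.7561 + 16.85854 = 37.65854 mg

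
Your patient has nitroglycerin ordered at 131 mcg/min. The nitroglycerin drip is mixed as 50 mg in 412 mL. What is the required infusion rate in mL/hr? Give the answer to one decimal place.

131 mcg/min × 60 min/hr = 7860 mcg/hr
Concentration = 50 mg ÷ 412 mL = 0.1213592 mg/mL = 121.3592 mcg/mL
Rate = 7860 mcg/hr ÷ 121.3592 mcg/mL = 64.7664 mL/hr

64.8 mL/hr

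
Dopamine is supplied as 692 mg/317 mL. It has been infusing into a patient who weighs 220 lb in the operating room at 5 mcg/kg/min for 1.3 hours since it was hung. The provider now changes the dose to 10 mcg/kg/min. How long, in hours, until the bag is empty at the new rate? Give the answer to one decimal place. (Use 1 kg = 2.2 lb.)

10.9 hours

Initial rate:
Weight = 220 lb ÷ 2.2 lb/kg = 100 kg
Dose = 5 mcg/kg/min × 100 kg = 500 mcg/min
500 mcg/min × 60 min/hr = 30000 mcg/hr
Concentration = 692 mg ÷ 317 mL = 2.182965 mg/mL = 2182.965 mcg/mL
Rate = 30000 mcg/hr ÷ 2182.965 mcg/mL = 13.74277 mL/hr
Volume infused so far = 13.74277 mL/hr × 1.3 hr = 17.86561 mL
Volume remaining = 317 − 17.86561 = 299.1344 mL
New rate:
Dose = 10 mcg/kg/min × 100 kg = 1000 mcg/min
1000 mcg/min × 60 min/hr = 60000 mcg/hr
Rate = 60000 mcg/hr ÷ 2182.965 mcg/mL = 27.48555 mL/hr
Time remaining = 299.1344 mL ÷ 27.48555 mL/hr = 10.88333 hr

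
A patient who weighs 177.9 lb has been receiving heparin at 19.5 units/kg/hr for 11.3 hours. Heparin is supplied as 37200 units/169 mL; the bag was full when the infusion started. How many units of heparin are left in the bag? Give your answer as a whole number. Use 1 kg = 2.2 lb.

Weight = 177.9 lb ÷ 2.2 lb/kg = 80.86364 kg
Dose = 19.5 units/kg/hr × 80.86364 kg = 1576.841 units/hr
Concentration = 37200 units ÷ 169 mL = 220.1183 units/mL
Rate = 1576.841 units/hr ÷ 220.1183 units/mL = 7.163605 mL/hr
Volume infused = 7.163605 mL/hr × 11.3 hr = 80.94874 mL
Volume remaining = 169 − 80.94874 = 88.05126 mL
Drug remaining = 88.05126 mL × 220.1183 units/mL = 19381.7 units

19382 units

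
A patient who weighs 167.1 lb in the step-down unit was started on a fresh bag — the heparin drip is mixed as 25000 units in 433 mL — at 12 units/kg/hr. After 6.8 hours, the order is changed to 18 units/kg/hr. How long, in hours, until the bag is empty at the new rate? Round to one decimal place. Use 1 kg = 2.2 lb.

Initial rate:
Weight = 167.1 lb ÷ 2.2 lb/kg = 75.95455 kg
Dose = 12 units/kg/hr × 75.95455 kg = 911.4545 units/hr
Concentration = 25000 units ÷ 433 mL = 57.73672 units/mL
Rate = 911.4545 units/hr ÷ 57.73672 units/mL = 15.78639 mL/hr
Volume infused so far = 15.78639 mL/hr × 6.8 hr = 107.3475 mL
Volume remaining = 433 − 107.3475 = 325.6525 mL
New rate:
Dose = 18 units/kg/hr × 75.95455 kg = 1367.182 units/hr
Rate = 1367.182 units/hr ÷ 57.73672 units/mL = 23.67959 mL/hr
Time remaining = 325.6525 mL ÷ 23.67959 mL/hr = 13.75246 hr

13.8 hours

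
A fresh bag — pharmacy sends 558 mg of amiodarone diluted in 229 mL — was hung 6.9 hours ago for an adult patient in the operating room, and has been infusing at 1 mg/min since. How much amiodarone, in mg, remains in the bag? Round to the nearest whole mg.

144 mg

1 mg/min × 60 min/hr = 60 mg/hr
Concentration = 558 mg ÷ 229 mL = 2.436681 mg/mL
Rate = 60 mg/hr ÷ 2.436681 mg/mL = 24.62366 mL/hr
Volume infused = 24.62366 mL/hr × 6.9 hr = 169.9032 mL
Volume remaining = 229 − 169.9032 = 59.09677 mL
Drug remaining = 59.09677 mL × 2.436681 mg/mL = 144 mg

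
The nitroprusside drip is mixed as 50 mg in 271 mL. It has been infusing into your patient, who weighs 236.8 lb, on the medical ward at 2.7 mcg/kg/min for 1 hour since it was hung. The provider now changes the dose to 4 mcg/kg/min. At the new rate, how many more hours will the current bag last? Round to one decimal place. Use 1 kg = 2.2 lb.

Initial rate:
Weight = 236.8 lb ÷ 2.2 lb/kg = 107.6364 kg
Dose = 2.7 mcg/kg/min × 107.6364 kg = 290.6182 mcg/min
290.6182 mcg/min × 60 min/hr = 17437.09 mcg/hr
Concentration = 50 mg ÷ 271 mL = 0.1845018 mg/mL = 184.5018 mcg/mL
Rate = 17437.09 mcg/hr ÷ 184.5018 mcg/mL = 94.50903 mL/hr
Volume infused so far = 94.50903 mL/hr × 1 hr = 94.50903 mL
Volume remaining = 271 − 94.50903 = 176.491 mL
New rate:
Dose = 4 mcg/kg/min × 107.6364 kg = 430.5455 mcg/min
430.5455 mcg/min × 60 min/hr = 25832.73 mcg/hr
Rate = 25832.73 mcg/hr ÷ 184.5018 mcg/mL = 140.0134 mL/hr
Time remaining = 176.491 mL ÷ 140.0134 mL/hr = 1.260529 hr

1.3 hours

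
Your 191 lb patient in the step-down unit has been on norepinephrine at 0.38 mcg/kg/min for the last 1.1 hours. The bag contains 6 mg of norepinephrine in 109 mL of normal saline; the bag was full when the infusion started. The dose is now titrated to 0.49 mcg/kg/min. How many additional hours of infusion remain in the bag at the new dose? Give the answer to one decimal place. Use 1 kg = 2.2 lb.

Initial rate:
Weight = 191 lb ÷ 2.2 lb/kg = 86.81818 kg
Dose = 0.38 mcg/kg/min × 86.81818 kg = 32.99091 mcg/min
32.99091 mcg/min × 60 min/hr = 1979.455 mcg/hr
Concentration = 6 mg ÷ 109 mL = 0.05504587 mg/mL = 55.04587 mcg/mL
Rate = 1979.455 mcg/hr ÷ 55.04587 mcg/mL = 35.96009 mL/hr
Volume infused so far = 35.96009 mL/hr × 1.1 hr = 39.5561 mL
Volume remaining = 109 − 39.5561 = 69.4439 mL
New rate:
Dose = 0.49 mcg/kg/min × 86.81818 kg = 42.54091 mcg/min
42.54091 mcg/min × 60 min/hr = 2552.455 mcg/hr
Rate = 2552.455 mcg/hr ÷ 55.04587 mcg/mL = 46.36959 mL/hr
Time remaining = 69.4439 mL ÷ 46.36959 mL/hr = 1.497617 hr

1.5 hours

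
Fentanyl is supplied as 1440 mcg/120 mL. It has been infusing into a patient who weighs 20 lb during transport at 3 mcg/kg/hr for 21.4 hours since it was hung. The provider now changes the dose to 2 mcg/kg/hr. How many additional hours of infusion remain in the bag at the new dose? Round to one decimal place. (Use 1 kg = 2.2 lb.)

Initial rate:
Weight = 20 lb ÷ 2.2 lb/kg = 9.090909 kg
Dose = 3 mcg/kg/hr × 9.090909 kg = 27.27273 mcg/hr
Concentration = 1440 mcg ÷ 120 mL = 12 mcg/mL
Rate = 27.27273 mcg/hr ÷ 12 mcg/mL = 2.272727 mL/hr
Volume infused so far = 2.272727 mL/hr × 21.4 hr = 48.63636 mL
Volume remaining = 120 − 48.63636 = 71.36364 mL
New rate:
Dose = 2 mcg/kg/hr × 9.090909 kg = 18.18182 mcg/hr
Rate = 18.18182 mcg/hr ÷ 12 mcg/mL = 1.515152 mL/hr
Time remaining = 71.36364 mL ÷ 1.515152 mL/hr = 47.1 hr

47.1 hours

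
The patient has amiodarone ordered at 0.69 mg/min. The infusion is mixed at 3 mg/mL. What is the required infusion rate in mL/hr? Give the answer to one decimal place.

13.8 mL/hr

0.69 mg/min × 60 min/hr = 41.4 mg/hr
Rate = 41.4 mg/hr ÷ 3 mg/mL = 13.8 mL/hr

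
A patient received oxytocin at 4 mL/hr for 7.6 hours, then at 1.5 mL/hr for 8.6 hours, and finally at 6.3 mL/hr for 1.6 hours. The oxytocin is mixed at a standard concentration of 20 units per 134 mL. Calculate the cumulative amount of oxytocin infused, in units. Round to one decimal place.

8.0 units

Concentration = 20 units ÷ 134 mL = 0.1492537 units/mL
Stage 1: 4 mL/hr × 7.6 hr = 30.4 mL → 30.4 mL × 0.1492537 units/mL = 4.537313 units
Stage 2: 1.5 mL/hr × 8.6 hr = 12.9 mL → 12.9 mL × 0.1492537 units/mL = 1.925373 units
Stage 3: 6.3 mL/hr × 1.6 hr = 10.08 mL → 10.08 mL × 0.1492537 units/mL = 1.504478 units
Total = 4.537313 + 1.925373 + 1.504478 = 7.967164 units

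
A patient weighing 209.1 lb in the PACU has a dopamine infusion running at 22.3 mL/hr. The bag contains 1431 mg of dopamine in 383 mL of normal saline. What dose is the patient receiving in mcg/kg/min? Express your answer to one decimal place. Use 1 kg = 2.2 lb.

14.6 mcg/kg/min

Weight = 209.1 lb ÷ 2.2 lb/kg = 95.04545 kg
Concentration = 1431 mg ÷ 383 mL = 3.736292 mg/mL = 3736.292 mcg/mL
Drug rate = 22.3 mL/hr × 3736.292 mcg/mL = 83319.32 mcg/hr
83319.32 mcg/hr ÷ 60 min/hr = 1388.655 mcg/min
1388.655 mcg/min ÷ 95.04545 kg = 14.61043 mcg/kg/min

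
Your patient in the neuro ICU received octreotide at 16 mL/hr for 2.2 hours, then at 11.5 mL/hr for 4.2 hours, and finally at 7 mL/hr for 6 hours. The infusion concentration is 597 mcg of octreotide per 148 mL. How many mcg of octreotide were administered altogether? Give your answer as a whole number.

Concentration = 597 mcg ÷ 148 mL = 4.033784 mcg/mL
Stage 1: 16 mL/hr × 2.2 hr = 35.2 mL → 35.2 mL × 4.033784 mcg/mL = 141.9892 mcg
Stage 2: 11.5 mL/hr × 4.2 hr = 48.3 mL → 48.3 mL × 4.033784 mcg/mL = 194.8318 mcg
Stage 3: 7 mL/hr × 6 hr = 42 mL → 42 mL × 4.033784 mcg/mL = 169.4189 mcg
Total = 141.9892 + 194.8318 + 169.4189 = 506.2399 mcg

506 mcg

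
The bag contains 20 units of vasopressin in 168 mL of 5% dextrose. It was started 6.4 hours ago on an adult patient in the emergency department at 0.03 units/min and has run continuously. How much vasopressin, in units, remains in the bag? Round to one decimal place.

8.5 units

0.03 units/min × 60 min/hr = 1.8 units/hr
Concentration = 20 units ÷ 168 mL = 0.1190476 units/mL
Rate = 1.8 units/hr ÷ 0.1190476 units/mL = 15.12 mL/hr
Volume infused = 15.12 mL/hr × 6.4 hr = 96.768 mL
Volume remaining = 168 − 96.768 = 71.232 mL
Drug remaining = 71.232 mL × 0.1190476 units/mL = 8.48 units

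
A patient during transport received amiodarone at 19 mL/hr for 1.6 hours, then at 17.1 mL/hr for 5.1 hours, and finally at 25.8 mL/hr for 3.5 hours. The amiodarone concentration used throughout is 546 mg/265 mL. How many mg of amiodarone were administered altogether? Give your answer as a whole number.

Concentration = 546 mg ÷ 265 mL = 2.060377 mg/mL
Stage 1: 19 mL/hr × 1.6 hr = 30.4 mL → 30.4 mL × 2.060377 mg/mL = 62.63547 mg
Stage 2: 17.1 mL/hr × 5.1 hr = 87.21 mL → 87.21 mL × 2.060377 mg/mL = 179.6855 mg
Stage 3: 25.8 mL/hr × 3.5 hr = 90.3 mL → 90.3 mL × 2.060377 mg/mL = 186.0521 mg
Total = 62.63547 + 179.6855 + 186.0521 = 428.3731 mg

428 mg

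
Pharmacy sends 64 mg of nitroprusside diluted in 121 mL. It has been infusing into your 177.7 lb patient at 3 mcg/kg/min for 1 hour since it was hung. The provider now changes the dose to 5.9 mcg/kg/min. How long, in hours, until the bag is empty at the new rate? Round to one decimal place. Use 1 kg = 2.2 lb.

Initial rate:
Weight = 177.7 lb ÷ 2.2 lb/kg = 80.77273 kg
Dose = 3 mcg/kg/min × 80.77273 kg = 242.3182 mcg/min
242.3182 mcg/min × 60 min/hr = 14539.09 mcg/hr
Concentration = 64 mg ÷ 121 mL = 0.5289256 mg/mL = 528.9256 mcg/mL
Rate = 14539.09 mcg/hr ÷ 528.9256 mcg/mL = 27.48797 mL/hr
Volume infused so far = 27.48797 mL/hr × 1 hr = 27.48797 mL
Volume remaining = 121 − 27.48797 = 93.51203 mL
New rate:
Dose = 5.9 mcg/kg/min × 80.77273 kg = 476.5591 mcg/min
476.5591 mcg/min × 60 min/hr = 28593.55 mcg/hr
Rate = 28593.55 mcg/hr ÷ 528.9256 mcg/mL = 54.05967 mL/hr
Time remaining = 93.51203 mL ÷ 54.05967 mL/hr = 1.729793 hr

1.7 hours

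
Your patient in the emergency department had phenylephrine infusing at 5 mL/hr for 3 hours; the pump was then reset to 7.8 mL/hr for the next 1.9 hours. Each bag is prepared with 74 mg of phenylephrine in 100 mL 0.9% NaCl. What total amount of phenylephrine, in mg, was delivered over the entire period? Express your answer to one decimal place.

22.1 mg

Concentration = 74 mg ÷ 100 mL = 0.74 mg/mL
Stage 1: 5 mL/hr × 3 hr = 15 mL → 15 mL × 0.74 mg/mL = 11.1 mg
Stage 2: 7.8 mL/hr × 1.9 hr = 14.82 mL → 14.82 mL × 0.74 mg/mL = 10.9668 mg
Total = 11.1 + 10.9668 = 22.0668 mg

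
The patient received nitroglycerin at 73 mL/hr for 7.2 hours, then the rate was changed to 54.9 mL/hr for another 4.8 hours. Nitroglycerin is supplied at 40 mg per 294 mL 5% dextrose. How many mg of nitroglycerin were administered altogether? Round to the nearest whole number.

Concentration = 40 mg ÷ 294 mL = 0.1360544 mg/mL
Stage 1: 73 mL/hr × 7.2 hr = 525.6 mL → 525.6 mL × 0.1360544 mg/mL = 71.5102 mg
Stage 2: 54.9 mL/hr × 4.8 hr = 263.52 mL → 263.52 mL × 0.1360544 mg/mL = 35.85306 mg
Total = 71.5102 + 35.85306 = 107.3633 mg

107 mg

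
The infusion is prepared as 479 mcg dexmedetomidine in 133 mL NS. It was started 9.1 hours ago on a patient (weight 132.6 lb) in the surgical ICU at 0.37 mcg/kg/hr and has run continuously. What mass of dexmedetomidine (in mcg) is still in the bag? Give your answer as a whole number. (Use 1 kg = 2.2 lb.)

276 mcg

Weight = 132.6 lb ÷ 2.2 lb/kg = 60.27273 kg
Dose = 0.37 mcg/kg/hr × 60.27273 kg = 22.30091 mcg/hr
Concentration = 479 mcg ÷ 133 mL = 3.601504 mcg/mL
Rate = 22.30091 mcg/hr ÷ 3.601504 mcg/mL = 6.19211 mL/hr
Volume infused = 6.19211 mL/hr × 9.1 hr = 56.34821 mL
Volume remaining = 133 − 56.34821 = 76.65179 mL
Drug remaining = 76.65179 mL × 3.601504 mcg/mL = 276.0617 mcg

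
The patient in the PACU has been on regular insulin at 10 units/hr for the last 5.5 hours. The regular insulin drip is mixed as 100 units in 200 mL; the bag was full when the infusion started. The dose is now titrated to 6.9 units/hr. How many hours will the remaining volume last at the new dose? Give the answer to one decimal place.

6.5 hours

Initial rate:
Concentration = 100 units ÷ 200 mL = 0.5 units/mL
Rate = 10 units/hr ÷ 0.5 units/mL = 20 mL/hr
Volume infused so far = 20 mL/hr × 5.5 hr = 110 mL
Volume remaining = 200 − 110 = 90 mL
New rate:
Rate = 6.9 units/hr ÷ 0.5 units/mL = 13.8 mL/hr
Time remaining = 90 mL ÷ 13.8 mL/hr = 6.521739 hr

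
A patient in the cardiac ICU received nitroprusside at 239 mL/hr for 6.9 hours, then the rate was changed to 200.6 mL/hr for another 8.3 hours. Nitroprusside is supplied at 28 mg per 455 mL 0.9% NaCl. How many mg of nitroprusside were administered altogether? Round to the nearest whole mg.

204 mg

Concentration = 28 mg ÷ 455 mL = 0.06153846 mg/mL
Stage 1: 239 mL/hr × 6.9 hr = 1649.1 mL → 1649.1 mL × 0.06153846 mg/mL = 101.4831 mg
Stage 2: 200.6 mL/hr × 8.3 hr = 1664.98 mL → 1664.98 mL × 0.06153846 mg/mL = 102.4603 mg
Total = 101.4831 + 102.4603 = 203.9434 mg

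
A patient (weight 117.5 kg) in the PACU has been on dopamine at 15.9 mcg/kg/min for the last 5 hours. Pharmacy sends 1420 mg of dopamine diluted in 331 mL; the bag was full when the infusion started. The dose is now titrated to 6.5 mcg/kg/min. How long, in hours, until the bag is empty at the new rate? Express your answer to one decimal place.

Initial rate:
Dose = 15.9 mcg/kg/min × 117.5 kg = 1868.25 mcg/min
1868.25 mcg/min × 60 min/hr = 112095 mcg/hr
Concentration = 1420 mg ÷ 331 mL = 4.29003 mg/mL = 4290.03 mcg/mL
Rate = 112095 mcg/hr ÷ 4290.03 mcg/mL = 26.12919 mL/hr
Volume infused so far = 26.12919 mL/hr × 5 hr = 130.6459 mL
Volume remaining = 331 − 130.6459 = 200.3541 mL
New rate:
Dose = 6.5 mcg/kg/min × 117.5 kg = 763.75 mcg/min
763.75 mcg/min × 60 min/hr = 45825 mcg/hr
Rate = 45825 mcg/hr ÷ 4290.03 mcg/mL = 10.68174 mL/hr
Time remaining = 200.3541 mL ÷ 10.68174 mL/hr = 18.75668 hr

18.8 hours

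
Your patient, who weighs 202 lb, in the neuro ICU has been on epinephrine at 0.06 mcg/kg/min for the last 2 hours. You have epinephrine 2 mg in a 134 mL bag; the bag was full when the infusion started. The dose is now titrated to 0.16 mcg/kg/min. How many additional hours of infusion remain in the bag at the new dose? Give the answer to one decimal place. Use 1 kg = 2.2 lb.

Initial rate:
Weight = 202 lb ÷ 2.2 lb/kg = 91.81818 kg
Dose = 0.06 mcg/kg/min × 91.81818 kg = 5.509091 mcg/min
5.509091 mcg/min × 60 min/hr = 330.5455 mcg/hr
Concentration = 2 mg ÷ 134 mL = 0.01492537 mg/mL = 14.92537 mcg/mL
Rate = 330.5455 mcg/hr ÷ 14.92537 mcg/mL = 22.14655 mL/hr
Volume infused so far = 22.14655 mL/hr × 2 hr = 44.29309 mL
Volume remaining = 134 − 44.29309 = 89.70691 mL
New rate:
Dose = 0.16 mcg/kg/min × 91.81818 kg = 14.69091 mcg/min
14.69091 mcg/min × 60 min/hr = 881.4545 mcg/hr
Rate = 881.4545 mcg/hr ÷ 14.92537 mcg/mL = 59.05745 mL/hr
Time remaining = 89.70691 mL ÷ 59.05745 mL/hr = 1.518977 hr

1.5 hours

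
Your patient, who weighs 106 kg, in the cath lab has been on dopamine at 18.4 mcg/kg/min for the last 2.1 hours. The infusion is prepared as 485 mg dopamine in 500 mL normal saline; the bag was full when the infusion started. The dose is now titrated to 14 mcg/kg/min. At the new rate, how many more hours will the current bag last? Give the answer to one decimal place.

2.7 hours

Initial rate:
Dose = 18.4 mcg/kg/min × 106 kg = 1950.4 mcg/min
1950.4 mcg/min × 60 min/hr = 117024 mcg/hr
Concentration = 485 mg ÷ 500 mL = 0.97 mg/mL = 970 mcg/mL
Rate = 117024 mcg/hr ÷ 970 mcg/mL = 120.6433 mL/hr
Volume infused so far = 120.6433 mL/hr × 2.1 hr = 253.3509 mL
Volume remaining = 500 − 253.3509 = 246.6491 mL
New rate:
Dose = 14 mcg/kg/min × 106 kg = 1484 mcg/min
1484 mcg/min × 60 min/hr = 89040 mcg/hr
Rate = 89040 mcg/hr ÷ 970 mcg/mL = 91.79381 mL/hr
Time remaining = 246.6491 mL ÷ 91.79381 mL/hr = 2.68699 hr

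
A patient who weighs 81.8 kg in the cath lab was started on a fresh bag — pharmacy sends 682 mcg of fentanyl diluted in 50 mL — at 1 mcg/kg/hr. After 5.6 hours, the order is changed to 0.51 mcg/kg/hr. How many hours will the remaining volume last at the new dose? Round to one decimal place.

5.4 hours

Initial rate:
Dose = 1 mcg/kg/hr × 81.8 kg = 81.8 mcg/hr
Concentration = 682 mcg ÷ 50 mL = 13.64 mcg/mL
Rate = 81.8 mcg/hr ÷ 13.64 mcg/mL = 5.997067 mL/hr
Volume infused so far = 5.997067 mL/hr × 5.6 hr = 33.58358 mL
Volume remaining = 50 − 33.58358 = 16.41642 mL
New rate:
Dose = 0.51 mcg/kg/hr × 81.8 kg = 41.718 mcg/hr
Rate = 41.718 mcg/hr ÷ 13.64 mcg/mL = 3.058504 mL/hr
Time remaining = 16.41642 mL ÷ 3.058504 mL/hr = 5.367467 hr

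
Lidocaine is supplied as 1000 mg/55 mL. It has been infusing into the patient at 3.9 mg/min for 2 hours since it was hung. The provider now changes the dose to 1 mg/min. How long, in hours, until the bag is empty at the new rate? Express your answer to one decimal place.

8.9 hours

Initial rate:
3.9 mg/min × 60 min/hr = 234 mg/hr
Concentration = 1000 mg ÷ 55 mL = 18.18182 mg/mL
Rate = 234 mg/hr ÷ 18.18182 mg/mL = 12.87 mL/hr
Volume infused so far = 12.87 mL/hr × 2 hr = 25.74 mL
Volume remaining = 55 − 25.74 = 29.26 mL
New rate:
1 mg/min × 60 min/hr = 60 mg/hr
Rate = 60 mg/hr ÷ 18.18182 mg/mL = 3.3 mL/hr
Time remaining = 29.26 mL ÷ 3.3 mL/hr = 8.866667 hr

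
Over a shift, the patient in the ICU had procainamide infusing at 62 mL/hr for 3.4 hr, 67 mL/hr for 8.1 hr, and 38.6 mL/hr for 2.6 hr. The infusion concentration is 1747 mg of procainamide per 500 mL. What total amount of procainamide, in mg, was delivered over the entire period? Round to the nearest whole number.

Concentration = 1747 mg ÷ 500 mL = 3.494 mg/mL
Stage 1: 62 mL/hr × 3.4 hr = 210.8 mL → 210.8 mL × 3.494 mg/mL = 736.5352 mg
Stage 2: 67 mL/hr × 8.1 hr = 542.7 mL → 542.7 mL × 3.494 mg/mL = 1896.194 mg
Stage 3: 38.6 mL/hr × 2.6 hr = 100.36 mL → 100.36 mL × 3.494 mg/mL = 350.6578 mg
Total = 736.5352 + 1896.194 + 350.6578 = 2983.387 mg

2983 mg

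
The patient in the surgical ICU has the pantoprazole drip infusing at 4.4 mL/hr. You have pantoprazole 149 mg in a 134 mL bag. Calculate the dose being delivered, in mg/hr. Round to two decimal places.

Concentration = 149 mg ÷ 134 mL = 1.11194 mg/mL
Drug rate = 4.4 mL/hr × 1.11194 mg/mL = 4.892537 mg/hr

4.89 mg/hr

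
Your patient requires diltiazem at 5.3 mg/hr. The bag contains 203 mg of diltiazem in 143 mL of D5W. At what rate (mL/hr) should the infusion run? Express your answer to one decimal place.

3.7 mL/hr

Concentration = 203 mg ÷ 143 mL = 1.41958 mg/mL
Rate = 5.3 mg/hr ÷ 1.41958 mg/mL = 3.733498 mL/hr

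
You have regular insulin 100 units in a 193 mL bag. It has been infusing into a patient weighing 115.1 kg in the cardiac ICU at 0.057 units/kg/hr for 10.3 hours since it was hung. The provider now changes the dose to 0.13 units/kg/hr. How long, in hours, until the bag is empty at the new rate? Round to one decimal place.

Initial rate:
Dose = 0.057 units/kg/hr × 115.1 kg = 6.5607 units/hr
Concentration = 100 units ÷ 193 mL = 0.5181347 units/mL
Rate = 6.5607 units/hr ÷ 0.5181347 units/mL = 12.66215 mL/hr
Volume infused so far = 12.66215 mL/hr × 10.3 hr = 130.4202 mL
Volume remaining = 193 − 130.4202 = 62.57984 mL
New rate:
Dose = 0.13 units/kg/hr × 115.1 kg = 14.963 units/hr
Rate = 14.963 units/hr ÷ 0.5181347 units/mL = 28.87859 mL/hr
Time remaining = 62.57984 mL ÷ 28.87859 mL/hr = 2.166998 hr

2.2 hours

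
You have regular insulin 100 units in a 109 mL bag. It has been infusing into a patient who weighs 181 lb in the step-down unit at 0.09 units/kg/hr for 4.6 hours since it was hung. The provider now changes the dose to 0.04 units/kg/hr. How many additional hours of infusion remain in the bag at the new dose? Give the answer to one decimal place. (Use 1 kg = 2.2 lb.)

20.0 hours

Initial rate:
Weight = 181 lb ÷ 2.2 lb/kg = 82.27273 kg
Dose = 0.09 units/kg/hr × 82.27273 kg = 7.404545 units/hr
Concentration = 100 units ÷ 109 mL = 0.9174312 units/mL
Rate = 7.404545 units/hr ÷ 0.9174312 units/mL = 8.070955 mL/hr
Volume infused so far = 8.070955 mL/hr × 4.6 hr = 37.12639 mL
Volume remaining = 109 − 37.12639 = 71.87361 mL
New rate:
Dose = 0.04 units/kg/hr × 82.27273 kg = 3.290909 units/hr
Rate = 3.290909 units/hr ÷ 0.9174312 units/mL = 3.587091 mL/hr
Time remaining = 71.87361 mL ÷ 3.587091 mL/hr = 20.03674 hr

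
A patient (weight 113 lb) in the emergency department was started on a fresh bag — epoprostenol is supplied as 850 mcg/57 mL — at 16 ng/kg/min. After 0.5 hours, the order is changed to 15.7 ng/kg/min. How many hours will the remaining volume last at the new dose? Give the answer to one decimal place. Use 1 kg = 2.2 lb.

17.1 hours

Initial rate:
Weight = 113 lb ÷ 2.2 lb/kg = 51.36364 kg
Dose = 16 ng/kg/min × 51.36364 kg = 821.8182 ng/min
821.8182 ng/min × 60 min/hr = 49309.09 ng/hr
Concentration = 850 mcg ÷ 57 mL = 14.91228 mcg/mL = 14912.28 ng/mL
Rate = 49309.09 ng/hr ÷ 14912.28 ng/mL = 3.30661 mL/hr
Volume infused so far = 3.30661 mL/hr × 0.5 hr = 1.653305 mL
Volume remaining = 57 − 1.653305 = 55.3467 mL
New rate:
Dose = 15.7 ng/kg/min × 51.36364 kg = 806.4091 ng/min
806.4091 ng/min × 60 min/hr = 48384.55 ng/hr
Rate = 48384.55 ng/hr ÷ 14912.28 ng/mL = 3.244611 mL/hr
Time remaining = 55.3467 mL ÷ 3.244611 mL/hr = 17.05804 hr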